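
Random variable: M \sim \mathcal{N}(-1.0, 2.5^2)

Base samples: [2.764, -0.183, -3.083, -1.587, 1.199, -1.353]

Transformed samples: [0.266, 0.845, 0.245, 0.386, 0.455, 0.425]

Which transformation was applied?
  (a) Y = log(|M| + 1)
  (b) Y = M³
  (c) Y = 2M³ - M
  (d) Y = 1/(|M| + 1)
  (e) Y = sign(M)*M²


Checking option (d) Y = 1/(|M| + 1):
  M = 2.764 -> Y = 0.266 ✓
  M = -0.183 -> Y = 0.845 ✓
  M = -3.083 -> Y = 0.245 ✓
All samples match this transformation.

(d) 1/(|M| + 1)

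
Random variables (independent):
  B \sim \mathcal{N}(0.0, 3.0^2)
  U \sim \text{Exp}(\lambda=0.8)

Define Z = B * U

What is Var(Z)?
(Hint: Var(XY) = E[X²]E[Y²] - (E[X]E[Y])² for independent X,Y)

Var(XY) = E[X²]E[Y²] - (E[X]E[Y])²
E[B] = 0, Var(B) = 9
E[U] = 1.25, Var(U) = 1.5625
E[B²] = 9 + 0² = 9
E[U²] = 1.5625 + 1.25² = 3.125
Var(Z) = 9*3.125 - (0*1.25)²
= 28.125 - 0 = 28.125

28.125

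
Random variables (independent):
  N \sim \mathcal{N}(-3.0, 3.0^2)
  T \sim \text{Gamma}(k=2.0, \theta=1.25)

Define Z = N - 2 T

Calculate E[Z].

E[Z] = 1*E[N] - 2*E[T]
E[N] = -3
E[T] = 2.5
E[Z] = 1*(-3) - 2*2.5 = -8

-8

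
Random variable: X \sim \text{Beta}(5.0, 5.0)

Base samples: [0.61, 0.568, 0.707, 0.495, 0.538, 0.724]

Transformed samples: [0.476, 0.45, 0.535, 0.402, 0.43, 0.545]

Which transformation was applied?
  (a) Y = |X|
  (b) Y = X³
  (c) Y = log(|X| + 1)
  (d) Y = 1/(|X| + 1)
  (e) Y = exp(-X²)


Checking option (c) Y = log(|X| + 1):
  X = 0.61 -> Y = 0.476 ✓
  X = 0.568 -> Y = 0.45 ✓
  X = 0.707 -> Y = 0.535 ✓
All samples match this transformation.

(c) log(|X| + 1)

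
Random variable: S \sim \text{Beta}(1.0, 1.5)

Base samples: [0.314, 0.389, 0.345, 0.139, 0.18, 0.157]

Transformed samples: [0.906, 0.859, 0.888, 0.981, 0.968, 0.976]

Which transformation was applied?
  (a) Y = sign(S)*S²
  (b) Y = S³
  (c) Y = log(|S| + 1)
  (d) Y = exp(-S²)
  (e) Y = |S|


Checking option (d) Y = exp(-S²):
  S = 0.314 -> Y = 0.906 ✓
  S = 0.389 -> Y = 0.859 ✓
  S = 0.345 -> Y = 0.888 ✓
All samples match this transformation.

(d) exp(-S²)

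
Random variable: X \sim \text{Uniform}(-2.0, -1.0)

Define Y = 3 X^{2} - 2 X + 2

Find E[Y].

E[Y] = 3*E[X²] - 2*E[X] + 2
E[X] = -1.5
E[X²] = Var(X) + (E[X])² = 0.083333333 + 2.25 = 2.3333333
E[Y] = 3*2.3333333 - 2*(-1.5) + 2 = 12

12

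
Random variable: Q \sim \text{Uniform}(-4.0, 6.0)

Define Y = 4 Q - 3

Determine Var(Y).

For Y = aQ + b: Var(Y) = a² * Var(Q)
Var(Q) = (6 + 4)^2/12 = 8.3333333
Var(Y) = 4² * 8.3333333 = 16 * 8.3333333 = 133.33333

133.33333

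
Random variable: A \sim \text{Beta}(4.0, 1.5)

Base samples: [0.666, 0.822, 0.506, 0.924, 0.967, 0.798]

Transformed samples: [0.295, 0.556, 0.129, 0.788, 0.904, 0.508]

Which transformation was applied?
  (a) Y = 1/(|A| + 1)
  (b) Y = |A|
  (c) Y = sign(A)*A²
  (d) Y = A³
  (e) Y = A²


Checking option (d) Y = A³:
  A = 0.666 -> Y = 0.295 ✓
  A = 0.822 -> Y = 0.556 ✓
  A = 0.506 -> Y = 0.129 ✓
All samples match this transformation.

(d) A³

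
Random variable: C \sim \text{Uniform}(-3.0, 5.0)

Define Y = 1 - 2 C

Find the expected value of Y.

For Y = -2C + 1:
E[Y] = -2 * E[C] + 1
E[C] = (-3 + 5)/2 = 1
E[Y] = -2 * 1 + 1 = -1

-1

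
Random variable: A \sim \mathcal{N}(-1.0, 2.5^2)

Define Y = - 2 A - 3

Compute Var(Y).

For Y = aA + b: Var(Y) = a² * Var(A)
Var(A) = 2.5^2 = 6.25
Var(Y) = (-2)² * 6.25 = 4 * 6.25 = 25

25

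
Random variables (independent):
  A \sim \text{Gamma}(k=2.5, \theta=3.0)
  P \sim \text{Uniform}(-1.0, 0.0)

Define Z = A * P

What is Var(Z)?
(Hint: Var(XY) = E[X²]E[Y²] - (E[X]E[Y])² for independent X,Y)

Var(XY) = E[X²]E[Y²] - (E[X]E[Y])²
E[A] = 7.5, Var(A) = 22.5
E[P] = -0.5, Var(P) = 0.083333333
E[A²] = 22.5 + 7.5² = 78.75
E[P²] = 0.083333333 + (-0.5)² = 0.33333333
Var(Z) = 78.75*0.33333333 - (7.5*(-0.5))²
= 26.25 - 14.0625 = 12.1875

12.1875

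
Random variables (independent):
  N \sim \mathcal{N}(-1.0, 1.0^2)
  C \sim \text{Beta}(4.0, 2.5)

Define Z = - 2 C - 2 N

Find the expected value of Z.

E[Z] = -2*E[N] - 2*E[C]
E[N] = -1
E[C] = 0.61538462
E[Z] = -2*(-1) - 2*0.61538462 = 0.76923077

0.76923077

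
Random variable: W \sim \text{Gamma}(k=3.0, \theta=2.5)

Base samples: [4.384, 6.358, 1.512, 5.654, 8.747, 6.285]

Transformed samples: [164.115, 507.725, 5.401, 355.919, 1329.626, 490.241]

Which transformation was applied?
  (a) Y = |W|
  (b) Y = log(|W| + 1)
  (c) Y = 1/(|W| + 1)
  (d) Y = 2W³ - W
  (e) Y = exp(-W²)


Checking option (d) Y = 2W³ - W:
  W = 4.384 -> Y = 164.115 ✓
  W = 6.358 -> Y = 507.725 ✓
  W = 1.512 -> Y = 5.401 ✓
All samples match this transformation.

(d) 2W³ - W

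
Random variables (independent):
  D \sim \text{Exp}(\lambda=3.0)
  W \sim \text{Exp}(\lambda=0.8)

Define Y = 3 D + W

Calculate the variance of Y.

For independent RVs: Var(aX + bY) = a²Var(X) + b²Var(Y)
Var(D) = 0.11111111
Var(W) = 1.5625
Var(Y) = 3²*0.11111111 + 1²*1.5625
= 9*0.11111111 + 1*1.5625 = 2.5625

2.5625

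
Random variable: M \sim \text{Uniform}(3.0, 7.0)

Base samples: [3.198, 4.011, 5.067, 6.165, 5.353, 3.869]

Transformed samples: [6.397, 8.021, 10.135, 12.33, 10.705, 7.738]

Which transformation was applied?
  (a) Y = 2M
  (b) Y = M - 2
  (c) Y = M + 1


Checking option (a) Y = 2M:
  M = 3.198 -> Y = 6.397 ✓
  M = 4.011 -> Y = 8.021 ✓
  M = 5.067 -> Y = 10.135 ✓
All samples match this transformation.

(a) 2M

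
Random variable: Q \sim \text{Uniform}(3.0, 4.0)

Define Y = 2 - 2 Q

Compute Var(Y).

For Y = aQ + b: Var(Y) = a² * Var(Q)
Var(Q) = (4 - 3)^2/12 = 0.083333333
Var(Y) = (-2)² * 0.083333333 = 4 * 0.083333333 = 0.33333333

0.33333333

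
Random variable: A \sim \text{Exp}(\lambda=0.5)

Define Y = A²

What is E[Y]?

E[A²] = Var(A) + (E[A])² = 4 + 4 = 8

8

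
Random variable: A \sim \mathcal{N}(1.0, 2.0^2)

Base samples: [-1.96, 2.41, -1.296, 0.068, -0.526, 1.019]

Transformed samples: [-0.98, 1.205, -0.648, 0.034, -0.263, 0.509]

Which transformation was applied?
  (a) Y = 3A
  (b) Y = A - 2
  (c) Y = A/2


Checking option (c) Y = A/2:
  A = -1.96 -> Y = -0.98 ✓
  A = 2.41 -> Y = 1.205 ✓
  A = -1.296 -> Y = -0.648 ✓
All samples match this transformation.

(c) A/2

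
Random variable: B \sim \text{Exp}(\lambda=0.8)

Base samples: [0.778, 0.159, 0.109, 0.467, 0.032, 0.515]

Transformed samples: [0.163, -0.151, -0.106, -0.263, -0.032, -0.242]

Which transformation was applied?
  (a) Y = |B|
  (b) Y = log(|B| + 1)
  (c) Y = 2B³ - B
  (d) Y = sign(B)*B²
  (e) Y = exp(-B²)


Checking option (c) Y = 2B³ - B:
  B = 0.778 -> Y = 0.163 ✓
  B = 0.159 -> Y = -0.151 ✓
  B = 0.109 -> Y = -0.106 ✓
All samples match this transformation.

(c) 2B³ - B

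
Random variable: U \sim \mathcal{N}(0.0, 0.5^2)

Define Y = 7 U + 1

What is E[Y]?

For Y = 7U + 1:
E[Y] = 7 * E[U] + 1
E[U] = 0.0 = 0
E[Y] = 7 * 0 + 1 = 1

1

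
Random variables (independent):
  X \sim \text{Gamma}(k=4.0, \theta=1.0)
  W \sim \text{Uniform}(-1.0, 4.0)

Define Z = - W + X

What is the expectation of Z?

E[Z] = 1*E[X] - 1*E[W]
E[X] = 4
E[W] = 1.5
E[Z] = 1*4 - 1*1.5 = 2.5

2.5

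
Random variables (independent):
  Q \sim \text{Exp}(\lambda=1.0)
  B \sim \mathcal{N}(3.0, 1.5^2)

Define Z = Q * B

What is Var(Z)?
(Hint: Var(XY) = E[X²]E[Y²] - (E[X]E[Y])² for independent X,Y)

Var(XY) = E[X²]E[Y²] - (E[X]E[Y])²
E[Q] = 1, Var(Q) = 1
E[B] = 3, Var(B) = 2.25
E[Q²] = 1 + 1² = 2
E[B²] = 2.25 + 3² = 11.25
Var(Z) = 2*11.25 - (1*3)²
= 22.5 - 9 = 13.5

13.5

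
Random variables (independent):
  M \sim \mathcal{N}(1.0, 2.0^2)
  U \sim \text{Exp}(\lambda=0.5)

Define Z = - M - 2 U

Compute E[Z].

E[Z] = -1*E[M] - 2*E[U]
E[M] = 1
E[U] = 2
E[Z] = -1*1 - 2*2 = -5

-5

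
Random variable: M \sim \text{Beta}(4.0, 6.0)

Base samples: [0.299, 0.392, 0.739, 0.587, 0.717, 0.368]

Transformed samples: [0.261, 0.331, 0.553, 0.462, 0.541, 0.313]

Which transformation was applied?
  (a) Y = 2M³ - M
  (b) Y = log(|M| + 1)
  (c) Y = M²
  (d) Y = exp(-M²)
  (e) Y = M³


Checking option (b) Y = log(|M| + 1):
  M = 0.299 -> Y = 0.261 ✓
  M = 0.392 -> Y = 0.331 ✓
  M = 0.739 -> Y = 0.553 ✓
All samples match this transformation.

(b) log(|M| + 1)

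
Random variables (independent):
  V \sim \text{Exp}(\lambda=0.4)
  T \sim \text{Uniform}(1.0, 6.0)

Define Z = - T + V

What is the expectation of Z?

E[Z] = 1*E[V] - 1*E[T]
E[V] = 2.5
E[T] = 3.5
E[Z] = 1*2.5 - 1*3.5 = -1

-1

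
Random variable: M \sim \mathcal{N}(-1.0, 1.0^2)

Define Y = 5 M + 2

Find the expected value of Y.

For Y = 5M + 2:
E[Y] = 5 * E[M] + 2
E[M] = -1.0 = -1
E[Y] = 5 * (-1) + 2 = -3

-3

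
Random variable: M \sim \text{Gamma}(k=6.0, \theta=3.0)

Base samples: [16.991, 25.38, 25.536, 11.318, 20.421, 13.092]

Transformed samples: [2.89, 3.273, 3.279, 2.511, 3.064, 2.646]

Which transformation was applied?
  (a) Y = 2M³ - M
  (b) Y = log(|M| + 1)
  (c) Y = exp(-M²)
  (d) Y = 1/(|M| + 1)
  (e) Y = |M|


Checking option (b) Y = log(|M| + 1):
  M = 16.991 -> Y = 2.89 ✓
  M = 25.38 -> Y = 3.273 ✓
  M = 25.536 -> Y = 3.279 ✓
All samples match this transformation.

(b) log(|M| + 1)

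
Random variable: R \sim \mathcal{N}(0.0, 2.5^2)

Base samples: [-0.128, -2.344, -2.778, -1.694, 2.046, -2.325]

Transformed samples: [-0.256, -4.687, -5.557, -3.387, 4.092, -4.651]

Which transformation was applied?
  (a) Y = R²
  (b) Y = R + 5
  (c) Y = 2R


Checking option (c) Y = 2R:
  R = -0.128 -> Y = -0.256 ✓
  R = -2.344 -> Y = -4.687 ✓
  R = -2.778 -> Y = -5.557 ✓
All samples match this transformation.

(c) 2R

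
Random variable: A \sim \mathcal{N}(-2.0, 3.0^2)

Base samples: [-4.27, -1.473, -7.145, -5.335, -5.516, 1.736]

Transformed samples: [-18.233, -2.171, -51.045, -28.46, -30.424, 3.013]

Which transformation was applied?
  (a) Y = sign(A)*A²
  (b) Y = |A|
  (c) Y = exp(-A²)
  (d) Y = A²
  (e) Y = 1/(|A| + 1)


Checking option (a) Y = sign(A)*A²:
  A = -4.27 -> Y = -18.233 ✓
  A = -1.473 -> Y = -2.171 ✓
  A = -7.145 -> Y = -51.045 ✓
All samples match this transformation.

(a) sign(A)*A²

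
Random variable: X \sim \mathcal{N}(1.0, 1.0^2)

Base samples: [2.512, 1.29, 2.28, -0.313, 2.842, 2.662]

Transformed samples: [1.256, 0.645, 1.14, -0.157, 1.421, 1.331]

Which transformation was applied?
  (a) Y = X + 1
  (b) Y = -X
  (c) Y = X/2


Checking option (c) Y = X/2:
  X = 2.512 -> Y = 1.256 ✓
  X = 1.29 -> Y = 0.645 ✓
  X = 2.28 -> Y = 1.14 ✓
All samples match this transformation.

(c) X/2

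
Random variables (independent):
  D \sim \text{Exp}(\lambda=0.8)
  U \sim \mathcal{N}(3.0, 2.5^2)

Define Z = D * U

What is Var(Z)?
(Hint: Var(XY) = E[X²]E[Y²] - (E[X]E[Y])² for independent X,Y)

Var(XY) = E[X²]E[Y²] - (E[X]E[Y])²
E[D] = 1.25, Var(D) = 1.5625
E[U] = 3, Var(U) = 6.25
E[D²] = 1.5625 + 1.25² = 3.125
E[U²] = 6.25 + 3² = 15.25
Var(Z) = 3.125*15.25 - (1.25*3)²
= 47.65625 - 14.0625 = 33.59375

33.59375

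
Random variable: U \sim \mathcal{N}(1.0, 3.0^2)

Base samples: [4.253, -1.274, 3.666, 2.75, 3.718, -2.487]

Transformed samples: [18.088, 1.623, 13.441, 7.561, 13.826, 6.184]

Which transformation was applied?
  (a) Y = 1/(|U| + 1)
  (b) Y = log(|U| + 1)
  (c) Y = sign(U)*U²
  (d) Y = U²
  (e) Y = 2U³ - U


Checking option (d) Y = U²:
  U = 4.253 -> Y = 18.088 ✓
  U = -1.274 -> Y = 1.623 ✓
  U = 3.666 -> Y = 13.441 ✓
All samples match this transformation.

(d) U²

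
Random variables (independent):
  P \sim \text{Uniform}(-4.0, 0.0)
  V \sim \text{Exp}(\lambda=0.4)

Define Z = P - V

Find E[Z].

E[Z] = 1*E[P] - 1*E[V]
E[P] = -2
E[V] = 2.5
E[Z] = 1*(-2) - 1*2.5 = -4.5

-4.5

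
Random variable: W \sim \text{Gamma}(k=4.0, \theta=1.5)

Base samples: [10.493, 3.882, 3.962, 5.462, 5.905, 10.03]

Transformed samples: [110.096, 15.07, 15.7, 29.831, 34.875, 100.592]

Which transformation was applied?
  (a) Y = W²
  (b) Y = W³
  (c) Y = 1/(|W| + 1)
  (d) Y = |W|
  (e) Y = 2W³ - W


Checking option (a) Y = W²:
  W = 10.493 -> Y = 110.096 ✓
  W = 3.882 -> Y = 15.07 ✓
  W = 3.962 -> Y = 15.7 ✓
All samples match this transformation.

(a) W²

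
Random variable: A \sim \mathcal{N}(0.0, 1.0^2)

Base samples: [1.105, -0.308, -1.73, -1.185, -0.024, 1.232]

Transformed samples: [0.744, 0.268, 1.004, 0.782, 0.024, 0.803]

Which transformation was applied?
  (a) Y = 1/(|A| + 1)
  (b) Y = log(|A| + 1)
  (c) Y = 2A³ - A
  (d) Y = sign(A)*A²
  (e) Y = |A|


Checking option (b) Y = log(|A| + 1):
  A = 1.105 -> Y = 0.744 ✓
  A = -0.308 -> Y = 0.268 ✓
  A = -1.73 -> Y = 1.004 ✓
All samples match this transformation.

(b) log(|A| + 1)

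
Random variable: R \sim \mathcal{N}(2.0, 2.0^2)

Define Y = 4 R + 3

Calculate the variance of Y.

For Y = aR + b: Var(Y) = a² * Var(R)
Var(R) = 2.0^2 = 4
Var(Y) = 4² * 4 = 16 * 4 = 64

64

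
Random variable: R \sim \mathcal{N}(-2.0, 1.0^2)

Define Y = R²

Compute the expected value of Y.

E[R²] = Var(R) + (E[R])² = 1 + 4 = 5

5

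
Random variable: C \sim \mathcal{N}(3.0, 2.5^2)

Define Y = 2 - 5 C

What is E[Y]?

For Y = -5C + 2:
E[Y] = -5 * E[C] + 2
E[C] = 3.0 = 3
E[Y] = -5 * 3 + 2 = -13

-13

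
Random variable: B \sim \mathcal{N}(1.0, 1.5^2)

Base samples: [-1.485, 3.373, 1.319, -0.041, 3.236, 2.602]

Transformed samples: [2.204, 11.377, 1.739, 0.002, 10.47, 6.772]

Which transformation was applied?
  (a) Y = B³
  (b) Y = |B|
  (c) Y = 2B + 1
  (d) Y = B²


Checking option (d) Y = B²:
  B = -1.485 -> Y = 2.204 ✓
  B = 3.373 -> Y = 11.377 ✓
  B = 1.319 -> Y = 1.739 ✓
All samples match this transformation.

(d) B²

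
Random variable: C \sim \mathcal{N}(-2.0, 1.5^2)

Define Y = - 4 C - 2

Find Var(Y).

For Y = aC + b: Var(Y) = a² * Var(C)
Var(C) = 1.5^2 = 2.25
Var(Y) = (-4)² * 2.25 = 16 * 2.25 = 36

36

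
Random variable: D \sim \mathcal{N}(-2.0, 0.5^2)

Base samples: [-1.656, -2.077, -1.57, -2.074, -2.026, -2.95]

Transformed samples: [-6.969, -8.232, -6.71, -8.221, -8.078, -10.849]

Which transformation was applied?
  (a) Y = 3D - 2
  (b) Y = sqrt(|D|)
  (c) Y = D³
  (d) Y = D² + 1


Checking option (a) Y = 3D - 2:
  D = -1.656 -> Y = -6.969 ✓
  D = -2.077 -> Y = -8.232 ✓
  D = -1.57 -> Y = -6.71 ✓
All samples match this transformation.

(a) 3D - 2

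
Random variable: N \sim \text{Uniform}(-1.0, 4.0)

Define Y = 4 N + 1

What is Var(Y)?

For Y = aN + b: Var(Y) = a² * Var(N)
Var(N) = (4 + 1)^2/12 = 2.0833333
Var(Y) = 4² * 2.0833333 = 16 * 2.0833333 = 33.333333

33.333333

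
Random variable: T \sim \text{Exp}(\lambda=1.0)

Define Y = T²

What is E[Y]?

E[T²] = Var(T) + (E[T])² = 1 + 1 = 2

2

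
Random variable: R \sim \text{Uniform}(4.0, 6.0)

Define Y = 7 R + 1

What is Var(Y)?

For Y = aR + b: Var(Y) = a² * Var(R)
Var(R) = (6 - 4)^2/12 = 0.33333333
Var(Y) = 7² * 0.33333333 = 49 * 0.33333333 = 16.333333

16.333333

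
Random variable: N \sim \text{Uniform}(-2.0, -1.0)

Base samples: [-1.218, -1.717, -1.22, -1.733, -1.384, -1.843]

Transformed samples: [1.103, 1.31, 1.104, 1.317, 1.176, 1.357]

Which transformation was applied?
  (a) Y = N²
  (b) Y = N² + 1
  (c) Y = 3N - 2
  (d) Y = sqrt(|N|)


Checking option (d) Y = sqrt(|N|):
  N = -1.218 -> Y = 1.103 ✓
  N = -1.717 -> Y = 1.31 ✓
  N = -1.22 -> Y = 1.104 ✓
All samples match this transformation.

(d) sqrt(|N|)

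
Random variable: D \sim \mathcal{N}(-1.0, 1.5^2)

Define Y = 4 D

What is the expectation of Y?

For Y = 4D:
E[Y] = 4 * E[D]
E[D] = -1.0 = -1
E[Y] = 4 * (-1) = -4

-4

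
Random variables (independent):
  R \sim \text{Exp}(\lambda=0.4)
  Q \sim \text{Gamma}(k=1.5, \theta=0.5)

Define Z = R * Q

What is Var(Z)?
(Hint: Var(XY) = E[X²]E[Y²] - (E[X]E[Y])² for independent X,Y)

Var(XY) = E[X²]E[Y²] - (E[X]E[Y])²
E[R] = 2.5, Var(R) = 6.25
E[Q] = 0.75, Var(Q) = 0.375
E[R²] = 6.25 + 2.5² = 12.5
E[Q²] = 0.375 + 0.75² = 0.9375
Var(Z) = 12.5*0.9375 - (2.5*0.75)²
= 11.71875 - 3.515625 = 8.203125

8.203125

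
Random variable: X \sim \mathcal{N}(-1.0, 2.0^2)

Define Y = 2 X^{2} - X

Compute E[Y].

E[Y] = 2*E[X²] - 1*E[X]
E[X] = -1
E[X²] = Var(X) + (E[X])² = 4 + 1 = 5
E[Y] = 2*5 - 1*(-1) = 11

11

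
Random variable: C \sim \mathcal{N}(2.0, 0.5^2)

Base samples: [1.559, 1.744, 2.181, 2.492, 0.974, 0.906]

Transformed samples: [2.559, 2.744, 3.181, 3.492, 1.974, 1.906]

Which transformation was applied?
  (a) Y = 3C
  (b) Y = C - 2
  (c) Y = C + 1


Checking option (c) Y = C + 1:
  C = 1.559 -> Y = 2.559 ✓
  C = 1.744 -> Y = 2.744 ✓
  C = 2.181 -> Y = 3.181 ✓
All samples match this transformation.

(c) C + 1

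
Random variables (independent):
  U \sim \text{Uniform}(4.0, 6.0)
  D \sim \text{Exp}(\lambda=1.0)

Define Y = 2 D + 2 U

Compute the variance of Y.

For independent RVs: Var(aX + bY) = a²Var(X) + b²Var(Y)
Var(U) = 0.33333333
Var(D) = 1
Var(Y) = 2²*0.33333333 + 2²*1
= 4*0.33333333 + 4*1 = 5.3333333

5.3333333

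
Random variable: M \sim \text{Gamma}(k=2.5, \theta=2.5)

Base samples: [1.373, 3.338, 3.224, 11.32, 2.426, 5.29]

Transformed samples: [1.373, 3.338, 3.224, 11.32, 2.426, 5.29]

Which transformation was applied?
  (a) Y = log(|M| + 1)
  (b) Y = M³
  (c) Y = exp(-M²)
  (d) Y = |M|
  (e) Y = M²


Checking option (d) Y = |M|:
  M = 1.373 -> Y = 1.373 ✓
  M = 3.338 -> Y = 3.338 ✓
  M = 3.224 -> Y = 3.224 ✓
All samples match this transformation.

(d) |M|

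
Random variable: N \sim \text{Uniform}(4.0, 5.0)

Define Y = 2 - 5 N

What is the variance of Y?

For Y = aN + b: Var(Y) = a² * Var(N)
Var(N) = (5 - 4)^2/12 = 0.083333333
Var(Y) = (-5)² * 0.083333333 = 25 * 0.083333333 = 2.0833333

2.0833333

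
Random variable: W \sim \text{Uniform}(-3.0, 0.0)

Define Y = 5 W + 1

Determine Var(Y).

For Y = aW + b: Var(Y) = a² * Var(W)
Var(W) = (0 + 3)^2/12 = 0.75
Var(Y) = 5² * 0.75 = 25 * 0.75 = 18.75

18.75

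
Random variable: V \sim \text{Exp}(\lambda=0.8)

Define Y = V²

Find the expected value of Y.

E[V²] = Var(V) + (E[V])² = 1.5625 + 1.5625 = 3.125

3.125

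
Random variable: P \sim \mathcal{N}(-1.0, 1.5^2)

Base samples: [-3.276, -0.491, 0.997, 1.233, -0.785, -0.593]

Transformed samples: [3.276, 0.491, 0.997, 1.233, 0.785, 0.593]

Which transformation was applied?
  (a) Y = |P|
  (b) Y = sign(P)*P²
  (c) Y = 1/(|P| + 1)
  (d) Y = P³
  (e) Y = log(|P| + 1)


Checking option (a) Y = |P|:
  P = -3.276 -> Y = 3.276 ✓
  P = -0.491 -> Y = 0.491 ✓
  P = 0.997 -> Y = 0.997 ✓
All samples match this transformation.

(a) |P|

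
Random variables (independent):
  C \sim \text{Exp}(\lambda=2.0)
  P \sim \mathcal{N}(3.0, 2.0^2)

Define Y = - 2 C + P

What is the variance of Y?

For independent RVs: Var(aX + bY) = a²Var(X) + b²Var(Y)
Var(C) = 0.25
Var(P) = 4
Var(Y) = (-2)²*0.25 + 1²*4
= 4*0.25 + 1*4 = 5

5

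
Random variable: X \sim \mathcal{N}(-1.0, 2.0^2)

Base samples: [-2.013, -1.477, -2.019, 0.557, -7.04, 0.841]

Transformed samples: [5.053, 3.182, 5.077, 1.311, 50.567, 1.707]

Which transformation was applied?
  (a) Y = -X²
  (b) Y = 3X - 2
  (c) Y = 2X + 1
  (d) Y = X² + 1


Checking option (d) Y = X² + 1:
  X = -2.013 -> Y = 5.053 ✓
  X = -1.477 -> Y = 3.182 ✓
  X = -2.019 -> Y = 5.077 ✓
All samples match this transformation.

(d) X² + 1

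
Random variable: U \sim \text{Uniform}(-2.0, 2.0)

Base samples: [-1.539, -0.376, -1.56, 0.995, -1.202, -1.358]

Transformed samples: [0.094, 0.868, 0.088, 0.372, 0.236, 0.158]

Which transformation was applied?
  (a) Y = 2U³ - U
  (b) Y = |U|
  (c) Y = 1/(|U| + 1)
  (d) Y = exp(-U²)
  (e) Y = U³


Checking option (d) Y = exp(-U²):
  U = -1.539 -> Y = 0.094 ✓
  U = -0.376 -> Y = 0.868 ✓
  U = -1.56 -> Y = 0.088 ✓
All samples match this transformation.

(d) exp(-U²)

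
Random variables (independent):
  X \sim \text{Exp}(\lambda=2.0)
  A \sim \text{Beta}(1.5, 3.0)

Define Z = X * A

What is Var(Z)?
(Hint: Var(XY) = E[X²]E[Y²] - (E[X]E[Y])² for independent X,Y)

Var(XY) = E[X²]E[Y²] - (E[X]E[Y])²
E[X] = 0.5, Var(X) = 0.25
E[A] = 0.33333333, Var(A) = 0.04040404
E[X²] = 0.25 + 0.5² = 0.5
E[A²] = 0.04040404 + 0.33333333² = 0.15151515
Var(Z) = 0.5*0.15151515 - (0.5*0.33333333)²
= 0.075757576 - 0.027777778 = 0.047979798

0.047979798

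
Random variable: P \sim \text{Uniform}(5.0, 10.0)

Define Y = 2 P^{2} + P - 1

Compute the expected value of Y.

E[Y] = 2*E[P²] + 1*E[P] - 1
E[P] = 7.5
E[P²] = Var(P) + (E[P])² = 2.0833333 + 56.25 = 58.333333
E[Y] = 2*58.333333 + 1*7.5 - 1 = 123.16667

123.16667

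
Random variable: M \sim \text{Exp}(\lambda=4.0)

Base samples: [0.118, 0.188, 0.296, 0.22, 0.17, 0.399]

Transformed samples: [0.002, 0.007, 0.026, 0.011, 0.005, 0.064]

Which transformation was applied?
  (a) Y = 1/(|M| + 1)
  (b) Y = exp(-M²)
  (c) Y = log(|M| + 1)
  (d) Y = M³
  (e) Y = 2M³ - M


Checking option (d) Y = M³:
  M = 0.118 -> Y = 0.002 ✓
  M = 0.188 -> Y = 0.007 ✓
  M = 0.296 -> Y = 0.026 ✓
All samples match this transformation.

(d) M³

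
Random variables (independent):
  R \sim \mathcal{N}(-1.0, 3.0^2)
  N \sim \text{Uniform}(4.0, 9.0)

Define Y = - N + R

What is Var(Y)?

For independent RVs: Var(aX + bY) = a²Var(X) + b²Var(Y)
Var(R) = 9
Var(N) = 2.0833333
Var(Y) = 1²*9 + (-1)²*2.0833333
= 1*9 + 1*2.0833333 = 11.083333

11.083333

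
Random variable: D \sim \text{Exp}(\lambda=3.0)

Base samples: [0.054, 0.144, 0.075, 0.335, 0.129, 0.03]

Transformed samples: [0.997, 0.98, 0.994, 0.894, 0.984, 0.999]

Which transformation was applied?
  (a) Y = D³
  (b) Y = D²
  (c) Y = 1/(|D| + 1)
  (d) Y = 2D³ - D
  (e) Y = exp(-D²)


Checking option (e) Y = exp(-D²):
  D = 0.054 -> Y = 0.997 ✓
  D = 0.144 -> Y = 0.98 ✓
  D = 0.075 -> Y = 0.994 ✓
All samples match this transformation.

(e) exp(-D²)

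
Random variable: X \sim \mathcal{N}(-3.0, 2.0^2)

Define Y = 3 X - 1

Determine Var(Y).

For Y = aX + b: Var(Y) = a² * Var(X)
Var(X) = 2.0^2 = 4
Var(Y) = 3² * 4 = 9 * 4 = 36

36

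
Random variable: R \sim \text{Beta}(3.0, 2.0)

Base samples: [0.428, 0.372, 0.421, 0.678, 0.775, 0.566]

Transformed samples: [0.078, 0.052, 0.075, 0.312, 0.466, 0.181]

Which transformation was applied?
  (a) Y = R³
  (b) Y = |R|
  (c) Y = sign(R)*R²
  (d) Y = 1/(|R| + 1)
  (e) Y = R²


Checking option (a) Y = R³:
  R = 0.428 -> Y = 0.078 ✓
  R = 0.372 -> Y = 0.052 ✓
  R = 0.421 -> Y = 0.075 ✓
All samples match this transformation.

(a) R³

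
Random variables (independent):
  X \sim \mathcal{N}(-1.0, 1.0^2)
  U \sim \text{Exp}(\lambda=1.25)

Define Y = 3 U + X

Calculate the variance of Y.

For independent RVs: Var(aX + bY) = a²Var(X) + b²Var(Y)
Var(X) = 1
Var(U) = 0.64
Var(Y) = 1²*1 + 3²*0.64
= 1*1 + 9*0.64 = 6.76

6.76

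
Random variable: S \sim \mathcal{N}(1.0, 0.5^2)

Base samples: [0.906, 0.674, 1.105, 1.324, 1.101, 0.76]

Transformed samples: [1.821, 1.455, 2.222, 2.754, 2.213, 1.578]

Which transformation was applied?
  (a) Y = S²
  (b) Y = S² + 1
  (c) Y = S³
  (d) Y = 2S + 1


Checking option (b) Y = S² + 1:
  S = 0.906 -> Y = 1.821 ✓
  S = 0.674 -> Y = 1.455 ✓
  S = 1.105 -> Y = 2.222 ✓
All samples match this transformation.

(b) S² + 1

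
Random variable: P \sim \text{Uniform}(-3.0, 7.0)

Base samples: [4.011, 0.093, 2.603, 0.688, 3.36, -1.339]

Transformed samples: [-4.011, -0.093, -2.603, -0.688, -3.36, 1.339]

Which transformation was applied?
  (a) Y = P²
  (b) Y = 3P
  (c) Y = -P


Checking option (c) Y = -P:
  P = 4.011 -> Y = -4.011 ✓
  P = 0.093 -> Y = -0.093 ✓
  P = 2.603 -> Y = -2.603 ✓
All samples match this transformation.

(c) -P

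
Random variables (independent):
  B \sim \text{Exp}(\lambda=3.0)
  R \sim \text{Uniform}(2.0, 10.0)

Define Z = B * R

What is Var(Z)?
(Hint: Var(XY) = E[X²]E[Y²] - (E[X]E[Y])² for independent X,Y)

Var(XY) = E[X²]E[Y²] - (E[X]E[Y])²
E[B] = 0.33333333, Var(B) = 0.11111111
E[R] = 6, Var(R) = 5.3333333
E[B²] = 0.11111111 + 0.33333333² = 0.22222222
E[R²] = 5.3333333 + 6² = 41.333333
Var(Z) = 0.22222222*41.333333 - (0.33333333*6)²
= 9.1851852 - 4 = 5.1851852

5.1851852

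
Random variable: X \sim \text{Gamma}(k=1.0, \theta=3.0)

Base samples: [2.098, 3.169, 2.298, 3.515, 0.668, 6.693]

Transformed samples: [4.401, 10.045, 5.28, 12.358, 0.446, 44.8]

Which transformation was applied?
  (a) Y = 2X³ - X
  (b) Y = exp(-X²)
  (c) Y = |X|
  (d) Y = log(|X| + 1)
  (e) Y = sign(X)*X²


Checking option (e) Y = sign(X)*X²:
  X = 2.098 -> Y = 4.401 ✓
  X = 3.169 -> Y = 10.045 ✓
  X = 2.298 -> Y = 5.28 ✓
All samples match this transformation.

(e) sign(X)*X²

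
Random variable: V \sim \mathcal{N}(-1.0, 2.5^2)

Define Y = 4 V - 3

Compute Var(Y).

For Y = aV + b: Var(Y) = a² * Var(V)
Var(V) = 2.5^2 = 6.25
Var(Y) = 4² * 6.25 = 16 * 6.25 = 100

100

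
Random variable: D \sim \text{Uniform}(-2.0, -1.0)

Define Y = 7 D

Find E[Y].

For Y = 7D:
E[Y] = 7 * E[D]
E[D] = (-2 - 1)/2 = -1.5
E[Y] = 7 * (-1.5) = -10.5

-10.5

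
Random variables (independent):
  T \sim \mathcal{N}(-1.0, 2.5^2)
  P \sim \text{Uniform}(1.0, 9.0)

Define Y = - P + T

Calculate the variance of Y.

For independent RVs: Var(aX + bY) = a²Var(X) + b²Var(Y)
Var(T) = 6.25
Var(P) = 5.3333333
Var(Y) = 1²*6.25 + (-1)²*5.3333333
= 1*6.25 + 1*5.3333333 = 11.583333

11.583333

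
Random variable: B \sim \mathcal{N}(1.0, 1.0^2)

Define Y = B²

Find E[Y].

E[B²] = Var(B) + (E[B])² = 1 + 1 = 2

2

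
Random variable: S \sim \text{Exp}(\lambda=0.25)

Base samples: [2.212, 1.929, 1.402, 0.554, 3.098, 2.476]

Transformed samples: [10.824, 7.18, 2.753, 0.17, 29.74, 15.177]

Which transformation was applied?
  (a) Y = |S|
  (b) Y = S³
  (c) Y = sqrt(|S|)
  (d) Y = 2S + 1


Checking option (b) Y = S³:
  S = 2.212 -> Y = 10.824 ✓
  S = 1.929 -> Y = 7.18 ✓
  S = 1.402 -> Y = 2.753 ✓
All samples match this transformation.

(b) S³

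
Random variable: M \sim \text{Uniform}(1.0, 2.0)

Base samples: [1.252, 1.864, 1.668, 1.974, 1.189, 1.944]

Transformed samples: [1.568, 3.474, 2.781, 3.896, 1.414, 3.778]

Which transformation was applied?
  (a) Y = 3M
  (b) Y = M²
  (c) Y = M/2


Checking option (b) Y = M²:
  M = 1.252 -> Y = 1.568 ✓
  M = 1.864 -> Y = 3.474 ✓
  M = 1.668 -> Y = 2.781 ✓
All samples match this transformation.

(b) M²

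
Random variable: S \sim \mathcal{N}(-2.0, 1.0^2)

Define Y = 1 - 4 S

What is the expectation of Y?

For Y = -4S + 1:
E[Y] = -4 * E[S] + 1
E[S] = -2.0 = -2
E[Y] = -4 * (-2) + 1 = 9

9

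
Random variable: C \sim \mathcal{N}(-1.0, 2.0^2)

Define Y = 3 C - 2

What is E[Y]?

For Y = 3C - 2:
E[Y] = 3 * E[C] - 2
E[C] = -1.0 = -1
E[Y] = 3 * (-1) - 2 = -5

-5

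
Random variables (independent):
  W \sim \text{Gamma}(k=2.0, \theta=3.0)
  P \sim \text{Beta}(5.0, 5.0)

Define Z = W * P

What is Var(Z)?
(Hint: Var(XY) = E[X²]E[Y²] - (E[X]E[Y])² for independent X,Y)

Var(XY) = E[X²]E[Y²] - (E[X]E[Y])²
E[W] = 6, Var(W) = 18
E[P] = 0.5, Var(P) = 0.022727273
E[W²] = 18 + 6² = 54
E[P²] = 0.022727273 + 0.5² = 0.27272727
Var(Z) = 54*0.27272727 - (6*0.5)²
= 14.727273 - 9 = 5.7272727

5.7272727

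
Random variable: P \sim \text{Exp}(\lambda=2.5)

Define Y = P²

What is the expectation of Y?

Using E[X²] = Var(X) + (E[X])²:
E[P] = 0.4
Var(P) = 1/2.5^2 = 0.16
E[P²] = 0.16 + 0.4² = 0.16 + 0.16 = 0.32

0.32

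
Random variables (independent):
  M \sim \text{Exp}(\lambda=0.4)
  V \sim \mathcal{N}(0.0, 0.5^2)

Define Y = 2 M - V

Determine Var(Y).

For independent RVs: Var(aX + bY) = a²Var(X) + b²Var(Y)
Var(M) = 6.25
Var(V) = 0.25
Var(Y) = 2²*6.25 + (-1)²*0.25
= 4*6.25 + 1*0.25 = 25.25

25.25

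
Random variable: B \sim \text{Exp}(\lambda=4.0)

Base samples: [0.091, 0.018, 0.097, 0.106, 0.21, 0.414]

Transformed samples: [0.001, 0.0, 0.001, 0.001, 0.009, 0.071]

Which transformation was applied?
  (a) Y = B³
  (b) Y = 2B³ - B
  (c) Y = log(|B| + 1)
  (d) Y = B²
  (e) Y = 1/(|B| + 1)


Checking option (a) Y = B³:
  B = 0.091 -> Y = 0.001 ✓
  B = 0.018 -> Y = 0.0 ✓
  B = 0.097 -> Y = 0.001 ✓
All samples match this transformation.

(a) B³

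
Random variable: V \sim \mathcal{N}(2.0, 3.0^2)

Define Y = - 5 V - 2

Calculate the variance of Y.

For Y = aV + b: Var(Y) = a² * Var(V)
Var(V) = 3.0^2 = 9
Var(Y) = (-5)² * 9 = 25 * 9 = 225

225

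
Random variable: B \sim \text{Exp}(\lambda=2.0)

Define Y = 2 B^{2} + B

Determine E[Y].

E[Y] = 2*E[B²] + 1*E[B]
E[B] = 0.5
E[B²] = Var(B) + (E[B])² = 0.25 + 0.25 = 0.5
E[Y] = 2*0.5 + 1*0.5 = 1.5

1.5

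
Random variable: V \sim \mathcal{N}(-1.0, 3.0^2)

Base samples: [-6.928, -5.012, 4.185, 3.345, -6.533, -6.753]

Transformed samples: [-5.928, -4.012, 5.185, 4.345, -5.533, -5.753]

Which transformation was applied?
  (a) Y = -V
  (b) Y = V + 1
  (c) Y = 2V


Checking option (b) Y = V + 1:
  V = -6.928 -> Y = -5.928 ✓
  V = -5.012 -> Y = -4.012 ✓
  V = 4.185 -> Y = 5.185 ✓
All samples match this transformation.

(b) V + 1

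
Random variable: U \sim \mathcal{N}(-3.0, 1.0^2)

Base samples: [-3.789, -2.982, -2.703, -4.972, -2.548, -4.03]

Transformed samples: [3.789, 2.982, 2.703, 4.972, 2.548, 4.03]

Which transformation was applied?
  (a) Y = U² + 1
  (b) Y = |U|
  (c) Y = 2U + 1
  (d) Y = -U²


Checking option (b) Y = |U|:
  U = -3.789 -> Y = 3.789 ✓
  U = -2.982 -> Y = 2.982 ✓
  U = -2.703 -> Y = 2.703 ✓
All samples match this transformation.

(b) |U|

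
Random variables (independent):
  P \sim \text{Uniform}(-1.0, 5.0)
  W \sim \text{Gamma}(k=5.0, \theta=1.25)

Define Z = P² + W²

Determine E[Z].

E[Z] = E[P²] + E[W²]
E[P²] = Var(P) + E[P]² = 3 + 4 = 7
E[W²] = Var(W) + E[W]² = 7.8125 + 39.0625 = 46.875
E[Z] = 7 + 46.875 = 53.875

53.875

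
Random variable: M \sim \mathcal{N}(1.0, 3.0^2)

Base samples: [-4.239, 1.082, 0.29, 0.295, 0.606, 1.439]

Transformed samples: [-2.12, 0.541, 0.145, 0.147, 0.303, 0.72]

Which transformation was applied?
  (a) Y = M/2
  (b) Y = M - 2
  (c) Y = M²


Checking option (a) Y = M/2:
  M = -4.239 -> Y = -2.12 ✓
  M = 1.082 -> Y = 0.541 ✓
  M = 0.29 -> Y = 0.145 ✓
All samples match this transformation.

(a) M/2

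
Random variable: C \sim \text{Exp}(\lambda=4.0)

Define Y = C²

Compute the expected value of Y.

Using E[X²] = Var(X) + (E[X])²:
E[C] = 0.25
Var(C) = 1/4.0^2 = 0.0625
E[C²] = 0.0625 + 0.25² = 0.0625 + 0.0625 = 0.125

0.125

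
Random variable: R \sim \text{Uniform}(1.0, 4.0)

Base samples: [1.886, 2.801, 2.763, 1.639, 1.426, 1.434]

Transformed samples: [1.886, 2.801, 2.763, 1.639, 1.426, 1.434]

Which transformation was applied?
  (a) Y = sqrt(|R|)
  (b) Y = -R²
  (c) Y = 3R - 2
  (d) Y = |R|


Checking option (d) Y = |R|:
  R = 1.886 -> Y = 1.886 ✓
  R = 2.801 -> Y = 2.801 ✓
  R = 2.763 -> Y = 2.763 ✓
All samples match this transformation.

(d) |R|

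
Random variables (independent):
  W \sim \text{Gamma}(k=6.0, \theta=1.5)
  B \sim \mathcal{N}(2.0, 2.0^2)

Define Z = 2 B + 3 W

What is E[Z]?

E[Z] = 3*E[W] + 2*E[B]
E[W] = 9
E[B] = 2
E[Z] = 3*9 + 2*2 = 31

31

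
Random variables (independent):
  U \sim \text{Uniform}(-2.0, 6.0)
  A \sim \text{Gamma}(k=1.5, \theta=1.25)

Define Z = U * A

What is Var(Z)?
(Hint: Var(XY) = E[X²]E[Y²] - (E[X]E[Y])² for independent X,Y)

Var(XY) = E[X²]E[Y²] - (E[X]E[Y])²
E[U] = 2, Var(U) = 5.3333333
E[A] = 1.875, Var(A) = 2.34375
E[U²] = 5.3333333 + 2² = 9.3333333
E[A²] = 2.34375 + 1.875² = 5.859375
Var(Z) = 9.3333333*5.859375 - (2*1.875)²
= 54.6875 - 14.0625 = 40.625

40.625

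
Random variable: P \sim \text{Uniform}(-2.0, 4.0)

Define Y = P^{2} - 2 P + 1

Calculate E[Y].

E[Y] = 1*E[P²] - 2*E[P] + 1
E[P] = 1
E[P²] = Var(P) + (E[P])² = 3 + 1 = 4
E[Y] = 1*4 - 2*1 + 1 = 3

3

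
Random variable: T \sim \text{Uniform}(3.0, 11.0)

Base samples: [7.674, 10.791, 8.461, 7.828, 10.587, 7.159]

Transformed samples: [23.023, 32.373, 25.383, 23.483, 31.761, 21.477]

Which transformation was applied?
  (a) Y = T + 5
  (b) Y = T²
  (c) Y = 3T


Checking option (c) Y = 3T:
  T = 7.674 -> Y = 23.023 ✓
  T = 10.791 -> Y = 32.373 ✓
  T = 8.461 -> Y = 25.383 ✓
All samples match this transformation.

(c) 3T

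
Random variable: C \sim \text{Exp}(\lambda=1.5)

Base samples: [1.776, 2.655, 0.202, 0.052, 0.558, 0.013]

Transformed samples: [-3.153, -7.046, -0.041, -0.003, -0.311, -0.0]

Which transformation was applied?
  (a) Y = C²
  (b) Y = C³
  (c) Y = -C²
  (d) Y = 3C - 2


Checking option (c) Y = -C²:
  C = 1.776 -> Y = -3.153 ✓
  C = 2.655 -> Y = -7.046 ✓
  C = 0.202 -> Y = -0.041 ✓
All samples match this transformation.

(c) -C²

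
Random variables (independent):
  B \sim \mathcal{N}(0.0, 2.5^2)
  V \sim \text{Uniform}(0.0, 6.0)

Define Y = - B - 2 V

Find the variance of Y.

For independent RVs: Var(aX + bY) = a²Var(X) + b²Var(Y)
Var(B) = 6.25
Var(V) = 3
Var(Y) = (-1)²*6.25 + (-2)²*3
= 1*6.25 + 4*3 = 18.25

18.25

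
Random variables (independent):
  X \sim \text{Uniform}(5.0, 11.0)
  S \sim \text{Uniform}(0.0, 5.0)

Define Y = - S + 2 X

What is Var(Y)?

For independent RVs: Var(aX + bY) = a²Var(X) + b²Var(Y)
Var(X) = 3
Var(S) = 2.0833333
Var(Y) = 2²*3 + (-1)²*2.0833333
= 4*3 + 1*2.0833333 = 14.083333

14.083333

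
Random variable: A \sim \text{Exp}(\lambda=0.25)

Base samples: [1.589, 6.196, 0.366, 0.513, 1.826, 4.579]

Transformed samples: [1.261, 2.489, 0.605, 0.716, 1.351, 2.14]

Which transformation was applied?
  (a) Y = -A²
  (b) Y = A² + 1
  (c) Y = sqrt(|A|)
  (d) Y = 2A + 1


Checking option (c) Y = sqrt(|A|):
  A = 1.589 -> Y = 1.261 ✓
  A = 6.196 -> Y = 2.489 ✓
  A = 0.366 -> Y = 0.605 ✓
All samples match this transformation.

(c) sqrt(|A|)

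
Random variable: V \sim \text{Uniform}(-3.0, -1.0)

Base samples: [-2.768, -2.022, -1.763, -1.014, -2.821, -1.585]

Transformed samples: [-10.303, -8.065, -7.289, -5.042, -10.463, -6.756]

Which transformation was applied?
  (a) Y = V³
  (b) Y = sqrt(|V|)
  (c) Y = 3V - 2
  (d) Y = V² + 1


Checking option (c) Y = 3V - 2:
  V = -2.768 -> Y = -10.303 ✓
  V = -2.022 -> Y = -8.065 ✓
  V = -1.763 -> Y = -7.289 ✓
All samples match this transformation.

(c) 3V - 2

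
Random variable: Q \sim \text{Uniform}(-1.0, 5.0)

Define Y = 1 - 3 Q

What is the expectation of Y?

For Y = -3Q + 1:
E[Y] = -3 * E[Q] + 1
E[Q] = (-1 + 5)/2 = 2
E[Y] = -3 * 2 + 1 = -5

-5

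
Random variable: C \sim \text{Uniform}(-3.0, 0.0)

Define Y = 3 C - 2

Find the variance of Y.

For Y = aC + b: Var(Y) = a² * Var(C)
Var(C) = (0 + 3)^2/12 = 0.75
Var(Y) = 3² * 0.75 = 9 * 0.75 = 6.75

6.75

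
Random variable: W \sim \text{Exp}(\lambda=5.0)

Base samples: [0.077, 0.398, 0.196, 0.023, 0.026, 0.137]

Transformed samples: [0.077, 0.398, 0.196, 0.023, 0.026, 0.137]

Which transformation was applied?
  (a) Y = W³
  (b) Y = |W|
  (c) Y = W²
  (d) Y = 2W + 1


Checking option (b) Y = |W|:
  W = 0.077 -> Y = 0.077 ✓
  W = 0.398 -> Y = 0.398 ✓
  W = 0.196 -> Y = 0.196 ✓
All samples match this transformation.

(b) |W|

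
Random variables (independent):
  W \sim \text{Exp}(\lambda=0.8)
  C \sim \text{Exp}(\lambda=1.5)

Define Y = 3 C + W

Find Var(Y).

For independent RVs: Var(aX + bY) = a²Var(X) + b²Var(Y)
Var(W) = 1.5625
Var(C) = 0.44444444
Var(Y) = 1²*1.5625 + 3²*0.44444444
= 1*1.5625 + 9*0.44444444 = 5.5625

5.5625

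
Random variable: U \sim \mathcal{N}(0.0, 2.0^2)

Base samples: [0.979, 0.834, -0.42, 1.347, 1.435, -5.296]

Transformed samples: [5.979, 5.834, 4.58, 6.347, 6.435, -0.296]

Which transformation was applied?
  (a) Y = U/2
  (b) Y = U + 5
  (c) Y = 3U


Checking option (b) Y = U + 5:
  U = 0.979 -> Y = 5.979 ✓
  U = 0.834 -> Y = 5.834 ✓
  U = -0.42 -> Y = 4.58 ✓
All samples match this transformation.

(b) U + 5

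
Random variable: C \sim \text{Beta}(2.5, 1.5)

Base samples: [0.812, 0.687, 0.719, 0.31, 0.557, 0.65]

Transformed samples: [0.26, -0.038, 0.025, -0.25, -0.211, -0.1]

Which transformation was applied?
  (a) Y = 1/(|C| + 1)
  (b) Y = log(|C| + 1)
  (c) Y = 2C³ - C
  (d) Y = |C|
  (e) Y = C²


Checking option (c) Y = 2C³ - C:
  C = 0.812 -> Y = 0.26 ✓
  C = 0.687 -> Y = -0.038 ✓
  C = 0.719 -> Y = 0.025 ✓
All samples match this transformation.

(c) 2C³ - C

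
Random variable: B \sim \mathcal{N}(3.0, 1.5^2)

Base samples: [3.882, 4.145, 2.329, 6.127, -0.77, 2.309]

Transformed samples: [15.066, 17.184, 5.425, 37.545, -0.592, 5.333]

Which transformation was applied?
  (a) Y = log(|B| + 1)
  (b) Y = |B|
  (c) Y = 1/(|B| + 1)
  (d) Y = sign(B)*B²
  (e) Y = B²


Checking option (d) Y = sign(B)*B²:
  B = 3.882 -> Y = 15.066 ✓
  B = 4.145 -> Y = 17.184 ✓
  B = 2.329 -> Y = 5.425 ✓
All samples match this transformation.

(d) sign(B)*B²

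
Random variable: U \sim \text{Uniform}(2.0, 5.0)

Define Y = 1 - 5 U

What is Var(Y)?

For Y = aU + b: Var(Y) = a² * Var(U)
Var(U) = (5 - 2)^2/12 = 0.75
Var(Y) = (-5)² * 0.75 = 25 * 0.75 = 18.75

18.75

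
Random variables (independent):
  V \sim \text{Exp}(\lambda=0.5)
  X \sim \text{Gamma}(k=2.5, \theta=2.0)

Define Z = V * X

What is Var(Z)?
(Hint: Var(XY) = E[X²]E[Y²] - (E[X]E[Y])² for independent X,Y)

Var(XY) = E[X²]E[Y²] - (E[X]E[Y])²
E[V] = 2, Var(V) = 4
E[X] = 5, Var(X) = 10
E[V²] = 4 + 2² = 8
E[X²] = 10 + 5² = 35
Var(Z) = 8*35 - (2*5)²
= 280 - 100 = 180

180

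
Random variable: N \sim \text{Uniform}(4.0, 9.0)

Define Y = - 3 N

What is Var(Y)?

For Y = aN + b: Var(Y) = a² * Var(N)
Var(N) = (9 - 4)^2/12 = 2.0833333
Var(Y) = (-3)² * 2.0833333 = 9 * 2.0833333 = 18.75

18.75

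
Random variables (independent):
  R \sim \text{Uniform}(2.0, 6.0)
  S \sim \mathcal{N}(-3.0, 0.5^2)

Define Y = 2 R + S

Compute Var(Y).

For independent RVs: Var(aX + bY) = a²Var(X) + b²Var(Y)
Var(R) = 1.3333333
Var(S) = 0.25
Var(Y) = 2²*1.3333333 + 1²*0.25
= 4*1.3333333 + 1*0.25 = 5.5833333

5.5833333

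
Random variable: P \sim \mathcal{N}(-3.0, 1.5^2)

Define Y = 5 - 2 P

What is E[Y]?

For Y = -2P + 5:
E[Y] = -2 * E[P] + 5
E[P] = -3.0 = -3
E[Y] = -2 * (-3) + 5 = 11

11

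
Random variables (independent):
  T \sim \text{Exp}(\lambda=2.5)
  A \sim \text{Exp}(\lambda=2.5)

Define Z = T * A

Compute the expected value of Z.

For independent RVs: E[XY] = E[X]*E[Y]
E[T] = 0.4
E[A] = 0.4
E[Z] = 0.4 * 0.4 = 0.16

0.16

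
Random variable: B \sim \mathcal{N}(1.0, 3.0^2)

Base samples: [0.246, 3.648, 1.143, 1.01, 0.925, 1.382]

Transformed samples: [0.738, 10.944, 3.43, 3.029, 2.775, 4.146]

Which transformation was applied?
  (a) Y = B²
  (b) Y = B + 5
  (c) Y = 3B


Checking option (c) Y = 3B:
  B = 0.246 -> Y = 0.738 ✓
  B = 3.648 -> Y = 10.944 ✓
  B = 1.143 -> Y = 3.43 ✓
All samples match this transformation.

(c) 3B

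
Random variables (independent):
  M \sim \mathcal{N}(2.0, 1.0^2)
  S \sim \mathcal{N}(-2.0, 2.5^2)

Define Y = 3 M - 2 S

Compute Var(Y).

For independent RVs: Var(aX + bY) = a²Var(X) + b²Var(Y)
Var(M) = 1
Var(S) = 6.25
Var(Y) = 3²*1 + (-2)²*6.25
= 9*1 + 4*6.25 = 34

34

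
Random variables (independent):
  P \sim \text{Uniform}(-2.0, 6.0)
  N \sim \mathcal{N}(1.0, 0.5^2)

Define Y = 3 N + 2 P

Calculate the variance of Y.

For independent RVs: Var(aX + bY) = a²Var(X) + b²Var(Y)
Var(P) = 5.3333333
Var(N) = 0.25
Var(Y) = 2²*5.3333333 + 3²*0.25
= 4*5.3333333 + 9*0.25 = 23.583333

23.583333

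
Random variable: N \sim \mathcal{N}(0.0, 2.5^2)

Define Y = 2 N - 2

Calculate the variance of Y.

For Y = aN + b: Var(Y) = a² * Var(N)
Var(N) = 2.5^2 = 6.25
Var(Y) = 2² * 6.25 = 4 * 6.25 = 25

25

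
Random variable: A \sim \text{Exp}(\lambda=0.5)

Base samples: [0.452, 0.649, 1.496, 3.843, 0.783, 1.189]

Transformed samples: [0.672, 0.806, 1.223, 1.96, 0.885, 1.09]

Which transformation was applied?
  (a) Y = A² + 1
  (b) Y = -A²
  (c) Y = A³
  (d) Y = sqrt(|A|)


Checking option (d) Y = sqrt(|A|):
  A = 0.452 -> Y = 0.672 ✓
  A = 0.649 -> Y = 0.806 ✓
  A = 1.496 -> Y = 1.223 ✓
All samples match this transformation.

(d) sqrt(|A|)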